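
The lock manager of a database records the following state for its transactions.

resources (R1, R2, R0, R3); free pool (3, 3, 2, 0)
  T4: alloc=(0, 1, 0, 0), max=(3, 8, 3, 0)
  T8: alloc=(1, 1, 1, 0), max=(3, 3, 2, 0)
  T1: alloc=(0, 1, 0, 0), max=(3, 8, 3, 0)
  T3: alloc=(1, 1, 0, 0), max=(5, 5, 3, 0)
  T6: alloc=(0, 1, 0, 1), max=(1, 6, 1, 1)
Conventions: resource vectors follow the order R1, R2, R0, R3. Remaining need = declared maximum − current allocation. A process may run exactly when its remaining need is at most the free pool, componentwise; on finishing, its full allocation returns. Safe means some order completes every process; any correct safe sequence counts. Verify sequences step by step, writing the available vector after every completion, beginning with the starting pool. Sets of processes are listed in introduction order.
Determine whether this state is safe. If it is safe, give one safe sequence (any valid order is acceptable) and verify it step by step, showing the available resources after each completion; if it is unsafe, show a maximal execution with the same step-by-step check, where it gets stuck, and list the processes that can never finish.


UNSAFE — no complete ordering exists.
Key observation: R2 is the bottleneck — with T8, T3, T6 done the pool holds (5, 6, 3, 1), short of every remaining need.
A maximal execution: T8, T3, T6 — then nothing else fits. Check, step by step:
  pool = (3, 3, 2, 0)
  run T8 (needs (2, 2, 1, 0), free (3, 3, 2, 0)); after release of (1, 1, 1, 0) the pool is (4, 4, 3, 0)
  run T3 (needs (4, 4, 3, 0), free (4, 4, 3, 0)); after release of (1, 1, 0, 0) the pool is (5, 5, 3, 0)
  run T6 (needs (1, 5, 1, 0), free (5, 5, 3, 0)); after release of (0, 1, 0, 1) the pool is (5, 6, 3, 1)
  blocked: T4 wants (3, 7, 3, 0), pool (5, 6, 3, 1) — not enough R2
  blocked: T1 wants (3, 7, 3, 0), pool (5, 6, 3, 1) — not enough R2
Permanently blocked: T4 and T1.


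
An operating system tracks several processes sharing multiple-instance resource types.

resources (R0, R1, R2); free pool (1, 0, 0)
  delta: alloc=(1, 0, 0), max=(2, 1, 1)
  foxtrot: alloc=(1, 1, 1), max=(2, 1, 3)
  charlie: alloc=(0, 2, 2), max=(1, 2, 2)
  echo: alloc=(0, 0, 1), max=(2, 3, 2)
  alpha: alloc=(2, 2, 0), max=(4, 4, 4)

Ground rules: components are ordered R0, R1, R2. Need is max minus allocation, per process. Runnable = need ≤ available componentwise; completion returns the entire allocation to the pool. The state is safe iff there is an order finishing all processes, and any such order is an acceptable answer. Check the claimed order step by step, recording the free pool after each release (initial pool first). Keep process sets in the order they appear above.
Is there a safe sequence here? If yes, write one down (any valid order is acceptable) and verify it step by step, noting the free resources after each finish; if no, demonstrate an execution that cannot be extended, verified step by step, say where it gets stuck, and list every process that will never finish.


SAFE, for example via the order charlie, delta, foxtrot, echo, alpha.
Key observation: charlie marks the first exact bind of the order: its need (1, 0, 0) fits the free (1, 0, 0) with zero slack on a requested resource.
Walking it through:
  pool = (1, 0, 0)
  charlie: need (1, 0, 0) fits (1, 0, 0); releases (0, 2, 2), pool now (1, 2, 2)
  delta: need (1, 1, 1) fits (1, 2, 2); releases (1, 0, 0), pool now (2, 2, 2)
  foxtrot: need (1, 0, 2) fits (2, 2, 2); releases (1, 1, 1), pool now (3, 3, 3)
  echo: need (2, 3, 1) fits (3, 3, 3); releases (0, 0, 1), pool now (3, 3, 4)
  alpha: need (2, 2, 4) fits (3, 3, 4); releases (2, 2, 0), pool now (5, 5, 4)


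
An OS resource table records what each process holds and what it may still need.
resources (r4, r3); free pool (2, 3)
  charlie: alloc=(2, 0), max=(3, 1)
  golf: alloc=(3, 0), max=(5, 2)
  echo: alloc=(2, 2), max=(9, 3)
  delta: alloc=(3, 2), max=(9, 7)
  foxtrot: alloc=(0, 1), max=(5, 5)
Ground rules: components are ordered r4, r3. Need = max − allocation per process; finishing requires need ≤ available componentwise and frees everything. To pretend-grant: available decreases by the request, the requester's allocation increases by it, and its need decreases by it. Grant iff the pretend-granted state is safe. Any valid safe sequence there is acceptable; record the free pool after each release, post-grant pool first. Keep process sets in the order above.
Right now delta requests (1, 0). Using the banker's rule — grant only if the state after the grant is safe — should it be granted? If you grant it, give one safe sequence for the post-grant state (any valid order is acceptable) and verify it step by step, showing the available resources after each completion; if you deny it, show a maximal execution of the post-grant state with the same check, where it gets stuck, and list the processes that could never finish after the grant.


DENY — the pretend-granted state is unsafe.
Key observation: after charlie, golf the pool peaks at (6, 3), and each blocked process is short somewhere: echo on r4; delta on r3; foxtrot on r3.
On the post-grant state, charlie, golf is a maximal run — nothing extends it. Walking it through:
  pool = (1, 3)
  run charlie (needs (1, 1), free (1, 3)); after release of (2, 0) the pool is (3, 3)
  run golf (needs (2, 2), free (3, 3)); after release of (3, 0) the pool is (6, 3)
  echo cannot run: need (7, 1) vs free (6, 3) (insufficient r4)
  delta cannot run: need (5, 5) vs free (6, 3) (insufficient r3)
  foxtrot cannot run: need (5, 4) vs free (6, 3) (insufficient r3)
Post-grant, the permanently blocked set is echo, delta and foxtrot.


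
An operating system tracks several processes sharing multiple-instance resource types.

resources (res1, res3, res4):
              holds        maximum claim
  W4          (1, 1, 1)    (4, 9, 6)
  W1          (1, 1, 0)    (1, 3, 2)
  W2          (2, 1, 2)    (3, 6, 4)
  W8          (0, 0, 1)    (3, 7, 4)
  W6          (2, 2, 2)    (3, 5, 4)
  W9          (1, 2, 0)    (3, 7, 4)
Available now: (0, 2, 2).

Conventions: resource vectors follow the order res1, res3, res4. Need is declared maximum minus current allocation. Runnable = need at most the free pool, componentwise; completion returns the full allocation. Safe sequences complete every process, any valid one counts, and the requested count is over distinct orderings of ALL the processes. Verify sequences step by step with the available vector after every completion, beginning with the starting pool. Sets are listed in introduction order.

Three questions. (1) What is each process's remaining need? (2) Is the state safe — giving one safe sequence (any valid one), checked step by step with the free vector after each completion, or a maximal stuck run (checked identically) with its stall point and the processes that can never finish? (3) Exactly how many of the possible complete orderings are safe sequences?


(1) Need matrix, components ordered res1, res3, res4:
  W4: (3, 8, 5)
  W1: (0, 2, 2)
  W2: (1, 5, 2)
  W8: (3, 7, 3)
  W6: (1, 3, 2)
  W9: (2, 5, 4)
(2) The state is SAFE; one workable sequence: W1, W6, W2, W9, W8, W4.
Key observation: at W1 the run first touches a limit — (0, 2, 2) against (0, 2, 2), exact on a resource it actually requests.
Walking it through:
  pool = (0, 2, 2)
  W1: need (0, 2, 2) fits (0, 2, 2); releases (1, 1, 0), pool now (1, 3, 2)
  W6: need (1, 3, 2) fits (1, 3, 2); releases (2, 2, 2), pool now (3, 5, 4)
  W2: need (1, 5, 2) fits (3, 5, 4); releases (2, 1, 2), pool now (5, 6, 6)
  W9: need (2, 5, 4) fits (5, 6, 6); releases (1, 2, 0), pool now (6, 8, 6)
  W8: need (3, 7, 3) fits (6, 8, 6); releases (0, 0, 1), pool now (6, 8, 7)
  W4: need (3, 8, 5) fits (6, 8, 7); releases (1, 1, 1), pool now (7, 9, 8)
(3) Exactly 5 of the possible complete orderings are safe sequences.


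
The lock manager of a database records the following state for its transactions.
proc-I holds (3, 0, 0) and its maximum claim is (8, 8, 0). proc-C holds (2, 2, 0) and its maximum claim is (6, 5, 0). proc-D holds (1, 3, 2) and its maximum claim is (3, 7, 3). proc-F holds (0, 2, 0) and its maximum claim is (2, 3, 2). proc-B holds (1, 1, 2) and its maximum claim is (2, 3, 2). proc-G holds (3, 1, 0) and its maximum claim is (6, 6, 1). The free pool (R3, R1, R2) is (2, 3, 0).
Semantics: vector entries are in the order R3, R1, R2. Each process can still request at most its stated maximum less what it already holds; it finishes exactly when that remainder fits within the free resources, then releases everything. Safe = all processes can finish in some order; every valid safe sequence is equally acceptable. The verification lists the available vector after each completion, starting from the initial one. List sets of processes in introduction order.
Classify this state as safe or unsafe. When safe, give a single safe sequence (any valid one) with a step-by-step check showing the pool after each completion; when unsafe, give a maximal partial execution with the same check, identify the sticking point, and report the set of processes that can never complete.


SAFE, for example via the order proc-B, proc-D, proc-C, proc-I, proc-F, proc-G.
Key observation: proc-D is the earliest step where a requested resource binds exactly: need (2, 4, 1), pool (3, 4, 2) at its turn.
Check, step by step:
  pool = (2, 3, 0)
  proc-B: need (1, 2, 0) fits (2, 3, 0); releases (1, 1, 2), pool now (3, 4, 2)
  proc-D: need (2, 4, 1) fits (3, 4, 2); releases (1, 3, 2), pool now (4, 7, 4)
  proc-C: need (4, 3, 0) fits (4, 7, 4); releases (2, 2, 0), pool now (6, 9, 4)
  proc-I: need (5, 8, 0) fits (6, 9, 4); releases (3, 0, 0), pool now (9, 9, 4)
  proc-F: need (2, 1, 2) fits (9, 9, 4); releases (0, 2, 0), pool now (9, 11, 4)
  proc-G: need (3, 5, 1) fits (9, 11, 4); releases (3, 1, 0), pool now (12, 12, 4)


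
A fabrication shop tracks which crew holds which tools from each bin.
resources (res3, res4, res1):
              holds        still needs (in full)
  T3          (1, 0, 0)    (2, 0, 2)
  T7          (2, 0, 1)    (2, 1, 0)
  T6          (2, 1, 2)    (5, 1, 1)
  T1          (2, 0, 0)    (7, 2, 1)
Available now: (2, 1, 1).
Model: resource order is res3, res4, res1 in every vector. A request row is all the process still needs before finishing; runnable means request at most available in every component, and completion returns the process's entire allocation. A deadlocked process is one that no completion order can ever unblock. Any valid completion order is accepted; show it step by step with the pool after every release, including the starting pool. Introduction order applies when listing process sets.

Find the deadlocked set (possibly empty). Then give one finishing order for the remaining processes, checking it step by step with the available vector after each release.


The deadlocked set is empty.
Key observation: no deadlock: T7 fits now, and the freed resources carry the rest through.
The rest can finish in the order T7, T3, T6, T1. Step-by-step check:
  pool = (2, 1, 1)
  T7: need (2, 1, 0) fits (2, 1, 1); releases (2, 0, 1), pool now (4, 1, 2)
  T3: need (2, 0, 2) fits (4, 1, 2); releases (1, 0, 0), pool now (5, 1, 2)
  T6: need (5, 1, 1) fits (5, 1, 2); releases (2, 1, 2), pool now (7, 2, 4)
  T1: need (7, 2, 1) fits (7, 2, 4); releases (2, 0, 0), pool now (9, 2, 4)


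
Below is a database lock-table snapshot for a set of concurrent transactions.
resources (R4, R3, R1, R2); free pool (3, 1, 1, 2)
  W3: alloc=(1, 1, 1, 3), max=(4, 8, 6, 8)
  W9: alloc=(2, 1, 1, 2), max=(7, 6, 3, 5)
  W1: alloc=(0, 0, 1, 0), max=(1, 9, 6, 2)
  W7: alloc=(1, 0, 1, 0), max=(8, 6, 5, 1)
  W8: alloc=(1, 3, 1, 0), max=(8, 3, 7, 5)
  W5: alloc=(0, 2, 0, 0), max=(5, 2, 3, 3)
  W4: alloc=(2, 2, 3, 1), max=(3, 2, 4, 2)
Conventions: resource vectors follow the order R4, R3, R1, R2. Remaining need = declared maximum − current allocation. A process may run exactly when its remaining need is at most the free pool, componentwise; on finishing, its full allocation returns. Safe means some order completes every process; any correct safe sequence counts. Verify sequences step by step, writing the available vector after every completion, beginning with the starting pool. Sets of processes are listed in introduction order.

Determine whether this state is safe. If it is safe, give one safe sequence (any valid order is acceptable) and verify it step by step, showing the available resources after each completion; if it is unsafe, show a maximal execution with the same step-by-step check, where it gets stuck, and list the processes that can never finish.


SAFE — a valid safe sequence is W4, W5, W9, W7, W8, W1, W3.
Key observation: reading the order forward, W4 is the first process whose need (1, 0, 1, 1) meets the free pool (3, 1, 1, 2) exactly on a resource it requests.
Verifying each step:
  pool = (3, 1, 1, 2)
  run W4 (needs (1, 0, 1, 1), free (3, 1, 1, 2)); after release of (2, 2, 3, 1) the pool is (5, 3, 4, 3)
  run W5 (needs (5, 0, 3, 3), free (5, 3, 4, 3)); after release of (0, 2, 0, 0) the pool is (5, 5, 4, 3)
  run W9 (needs (5, 5, 2, 3), free (5, 5, 4, 3)); after release of (2, 1, 1, 2) the pool is (7, 6, 5, 5)
  run W7 (needs (7, 6, 4, 1), free (7, 6, 5, 5)); after release of (1, 0, 1, 0) the pool is (8, 6, 6, 5)
  run W8 (needs (7, 0, 6, 5), free (8, 6, 6, 5)); after release of (1, 3, 1, 0) the pool is (9, 9, 7, 5)
  run W1 (needs (1, 9, 5, 2), free (9, 9, 7, 5)); after release of (0, 0, 1, 0) the pool is (9, 9, 8, 5)
  run W3 (needs (3, 7, 5, 5), free (9, 9, 8, 5)); after release of (1, 1, 1, 3) the pool is (10, 10, 9, 8)


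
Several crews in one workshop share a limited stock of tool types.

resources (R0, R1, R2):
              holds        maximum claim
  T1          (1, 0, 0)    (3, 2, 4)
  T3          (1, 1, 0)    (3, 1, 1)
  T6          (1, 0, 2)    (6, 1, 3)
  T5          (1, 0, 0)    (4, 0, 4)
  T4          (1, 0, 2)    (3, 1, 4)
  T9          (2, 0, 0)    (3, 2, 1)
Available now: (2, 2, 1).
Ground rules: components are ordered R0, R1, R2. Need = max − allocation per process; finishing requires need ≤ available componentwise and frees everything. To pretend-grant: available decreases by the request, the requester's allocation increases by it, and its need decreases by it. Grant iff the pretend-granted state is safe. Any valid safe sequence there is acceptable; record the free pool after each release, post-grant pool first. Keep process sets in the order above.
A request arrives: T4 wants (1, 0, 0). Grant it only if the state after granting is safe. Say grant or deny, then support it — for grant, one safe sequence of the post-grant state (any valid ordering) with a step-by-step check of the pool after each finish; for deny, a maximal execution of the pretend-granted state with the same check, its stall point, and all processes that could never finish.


DENY. Granting would leave the state unsafe.
Key observation: after T9, T3 the pool peaks at (4, 3, 1), and each blocked process is short somewhere: T1 on R2; T6 on R0; T5 on R2; T4 on R2.
Pretend the grant happened; the run T9, T3 goes as far as possible. Check, step by step:
  pool = (1, 2, 1)
  T9: need (1, 2, 1) fits (1, 2, 1); releases (2, 0, 0), pool now (3, 2, 1)
  T3: need (2, 0, 1) fits (3, 2, 1); releases (1, 1, 0), pool now (4, 3, 1)
  T1 cannot run: need (2, 2, 4) vs free (4, 3, 1) (insufficient R2)
  T6 cannot run: need (5, 1, 1) vs free (4, 3, 1) (insufficient R0)
  T5 cannot run: need (3, 0, 4) vs free (4, 3, 1) (insufficient R2)
  T4 cannot run: need (1, 1, 2) vs free (4, 3, 1) (insufficient R2)
Had the request been granted, T1, T6, T5 and T4 could never finish.


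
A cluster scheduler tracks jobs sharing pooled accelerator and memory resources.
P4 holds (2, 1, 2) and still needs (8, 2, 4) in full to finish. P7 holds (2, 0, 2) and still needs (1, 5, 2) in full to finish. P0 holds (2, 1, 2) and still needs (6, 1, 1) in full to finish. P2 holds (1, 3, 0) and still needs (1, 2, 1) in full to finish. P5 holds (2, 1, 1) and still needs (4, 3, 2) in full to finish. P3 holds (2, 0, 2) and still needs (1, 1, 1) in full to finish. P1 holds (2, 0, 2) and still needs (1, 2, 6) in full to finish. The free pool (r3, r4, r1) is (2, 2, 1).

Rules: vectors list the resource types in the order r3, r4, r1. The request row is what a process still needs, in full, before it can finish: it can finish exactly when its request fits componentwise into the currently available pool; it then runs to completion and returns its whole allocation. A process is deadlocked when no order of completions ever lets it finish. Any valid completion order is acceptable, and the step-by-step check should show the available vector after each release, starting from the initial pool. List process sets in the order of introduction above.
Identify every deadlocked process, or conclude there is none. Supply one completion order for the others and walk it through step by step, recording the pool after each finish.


Nothing here is deadlocked.
Key observation: P3 leads a chain of completions in which each release enables another process.
The rest can finish in the order P3, P2, P5, P0, P7, P4, P1. Verifying each step:
  pool = (2, 2, 1)
  P3: need (1, 1, 1) fits (2, 2, 1); releases (2, 0, 2), pool now (4, 2, 3)
  P2: need (1, 2, 1) fits (4, 2, 3); releases (1, 3, 0), pool now (5, 5, 3)
  P5: need (4, 3, 2) fits (5, 5, 3); releases (2, 1, 1), pool now (7, 6, 4)
  P0: need (6, 1, 1) fits (7, 6, 4); releases (2, 1, 2), pool now (9, 7, 6)
  P7: need (1, 5, 2) fits (9, 7, 6); releases (2, 0, 2), pool now (11, 7, 8)
  P4: need (8, 2, 4) fits (11, 7, 8); releases (2, 1, 2), pool now (13, 8, 10)
  P1: need (1, 2, 6) fits (13, 8, 10); releases (2, 0, 2), pool now (15, 8, 12)


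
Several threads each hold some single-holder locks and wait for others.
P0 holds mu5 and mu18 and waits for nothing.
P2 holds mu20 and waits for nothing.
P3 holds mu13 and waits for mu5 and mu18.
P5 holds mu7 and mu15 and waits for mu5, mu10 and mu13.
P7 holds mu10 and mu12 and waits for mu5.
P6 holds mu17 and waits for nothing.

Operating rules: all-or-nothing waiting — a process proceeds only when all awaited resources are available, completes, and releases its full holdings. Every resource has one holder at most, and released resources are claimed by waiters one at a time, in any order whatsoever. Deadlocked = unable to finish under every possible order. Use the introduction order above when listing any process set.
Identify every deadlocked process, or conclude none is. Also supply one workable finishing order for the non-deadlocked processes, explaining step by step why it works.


The deadlocked set is empty.
Key observation: the wait graph is acyclic; completion cascades from the unblocked processes through everyone else.
A valid finishing order for the others: P0, P3, P7, P5, P2, P6.
Check, step by step:
  P0 waits on nothing -> runs at once and releases mu5 and mu18
  run P3 (all its waits — mu5 and mu18 — are resolved); releases mu13
  run P7 (all its waits — mu5 — are resolved); releases mu10 and mu12
  run P5 (all its waits — mu5, mu10 and mu13 — are resolved); releases mu7 and mu15
  P2 waits on nothing -> runs at once and releases mu20
  P6 waits on nothing -> runs at once and releases mu17


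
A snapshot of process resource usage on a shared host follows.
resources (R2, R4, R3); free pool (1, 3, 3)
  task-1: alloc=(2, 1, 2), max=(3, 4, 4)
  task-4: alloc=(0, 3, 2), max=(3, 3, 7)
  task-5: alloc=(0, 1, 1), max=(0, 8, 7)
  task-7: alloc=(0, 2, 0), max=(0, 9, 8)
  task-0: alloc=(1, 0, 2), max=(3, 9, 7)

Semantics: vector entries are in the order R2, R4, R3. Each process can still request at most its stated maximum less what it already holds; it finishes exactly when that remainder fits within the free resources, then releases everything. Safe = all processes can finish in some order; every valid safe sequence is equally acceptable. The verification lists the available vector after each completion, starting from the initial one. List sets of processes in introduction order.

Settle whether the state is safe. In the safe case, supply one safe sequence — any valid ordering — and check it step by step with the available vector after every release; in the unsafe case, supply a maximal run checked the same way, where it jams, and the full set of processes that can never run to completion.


SAFE, for example via the order task-1, task-4, task-5, task-7, task-0.
Key observation: task-1 marks the first exact bind of the order: its need (1, 3, 2) fits the free (1, 3, 3) with zero slack on a requested resource.
Check, step by step:
  pool = (1, 3, 3)
  task-1 needs (1, 3, 2) <= (1, 3, 3) -> finishes; pool += (2, 1, 2) = (3, 4, 5)
  task-4 needs (3, 0, 5) <= (3, 4, 5) -> finishes; pool += (0, 3, 2) = (3, 7, 7)
  task-5 needs (0, 7, 6) <= (3, 7, 7) -> finishes; pool += (0, 1, 1) = (3, 8, 8)
  task-7 needs (0, 7, 8) <= (3, 8, 8) -> finishes; pool += (0, 2, 0) = (3, 10, 8)
  task-0 needs (2, 9, 5) <= (3, 10, 8) -> finishes; pool += (1, 0, 2) = (4, 10, 10)


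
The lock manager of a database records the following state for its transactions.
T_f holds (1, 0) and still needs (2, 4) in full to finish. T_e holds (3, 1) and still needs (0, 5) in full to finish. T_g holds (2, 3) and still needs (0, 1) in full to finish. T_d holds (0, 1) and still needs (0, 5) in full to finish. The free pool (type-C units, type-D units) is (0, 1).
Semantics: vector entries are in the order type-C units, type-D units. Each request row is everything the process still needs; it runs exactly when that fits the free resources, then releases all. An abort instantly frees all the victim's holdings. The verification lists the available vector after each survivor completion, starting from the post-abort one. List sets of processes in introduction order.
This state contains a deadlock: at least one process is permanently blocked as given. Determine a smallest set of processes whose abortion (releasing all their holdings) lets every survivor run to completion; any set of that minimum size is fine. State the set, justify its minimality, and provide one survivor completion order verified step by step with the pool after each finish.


Abort T_d.
Key observation: before aborting T_d, T_e was permanently blocked — no order could ever run it; afterwards it completes at step 3.
No smaller set exists: with zero aborts the deadlock remains.
Survivors finish in the order: T_g, T_f, T_e. Verifying each step (pool after the aborts first):
  pool = (0, 2)
  run T_g (needs (0, 1), free (0, 2)); after release of (2, 3) the pool is (2, 5)
  run T_f (needs (2, 4), free (2, 5)); after release of (1, 0) the pool is (3, 5)
  run T_e (needs (0, 5), free (3, 5)); after release of (3, 1) the pool is (6, 6)


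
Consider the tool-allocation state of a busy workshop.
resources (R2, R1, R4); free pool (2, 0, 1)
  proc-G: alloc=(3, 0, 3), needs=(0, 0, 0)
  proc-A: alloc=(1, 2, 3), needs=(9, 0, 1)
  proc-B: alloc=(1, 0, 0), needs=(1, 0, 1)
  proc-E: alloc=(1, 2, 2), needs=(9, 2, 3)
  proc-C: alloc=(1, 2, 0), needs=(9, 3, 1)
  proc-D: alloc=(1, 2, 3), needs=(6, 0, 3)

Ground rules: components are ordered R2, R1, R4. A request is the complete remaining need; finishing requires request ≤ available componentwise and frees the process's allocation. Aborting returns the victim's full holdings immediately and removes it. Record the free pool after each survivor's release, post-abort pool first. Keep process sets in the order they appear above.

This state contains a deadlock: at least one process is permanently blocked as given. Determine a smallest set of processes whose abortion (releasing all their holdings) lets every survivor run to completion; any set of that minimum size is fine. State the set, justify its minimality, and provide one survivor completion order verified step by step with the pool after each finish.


Minimum abort set: proc-E and proc-C.
Key observation: aborting proc-E and proc-C returns (2, 4, 2), and proc-A — hopeless before — runs at step 4 with the returned capacity in the pool.
Why nothing smaller works — every single abort fails: proc-G alone leaves proc-A blocked (short on R2); proc-A alone leaves proc-E blocked (short on R2); proc-B alone leaves proc-A blocked (short on R2); proc-E alone leaves proc-A blocked (short on R2); proc-C alone leaves proc-A blocked (short on R2); proc-D alone leaves proc-A blocked (short on R2).
Survivors finish in the order: proc-G, proc-D, proc-B, proc-A. Walking it through (pool after the aborts first):
  pool = (4, 4, 3)
  proc-G: need (0, 0, 0) fits (4, 4, 3); releases (3, 0, 3), pool now (7, 4, 6)
  proc-D: need (6, 0, 3) fits (7, 4, 6); releases (1, 2, 3), pool now (8, 6, 9)
  proc-B: need (1, 0, 1) fits (8, 6, 9); releases (1, 0, 0), pool now (9, 6, 9)
  proc-A: need (9, 0, 1) fits (9, 6, 9); releases (1, 2, 3), pool now (10, 8, 12)


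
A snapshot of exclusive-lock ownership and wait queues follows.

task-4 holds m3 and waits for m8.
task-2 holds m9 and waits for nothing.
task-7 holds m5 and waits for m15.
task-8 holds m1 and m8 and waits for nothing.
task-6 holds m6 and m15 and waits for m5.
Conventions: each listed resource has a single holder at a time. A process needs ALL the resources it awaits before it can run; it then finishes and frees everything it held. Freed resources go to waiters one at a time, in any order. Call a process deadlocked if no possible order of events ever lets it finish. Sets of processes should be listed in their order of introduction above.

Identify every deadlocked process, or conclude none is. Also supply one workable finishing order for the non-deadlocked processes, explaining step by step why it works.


Deadlocked: task-7 and task-6.
Key observation: task-7 -> task-6 -> task-7 is a circular wait — nothing in it can go first; no other process is dragged down with it.
One completion order for the rest: task-8, task-4, task-2.
Step-by-step check:
  task-8: no waits; runs immediately, freeing m1 and m8
  run task-4 (all its waits — m8 — are resolved); releases m3
  task-2: no waits; runs immediately, freeing m9


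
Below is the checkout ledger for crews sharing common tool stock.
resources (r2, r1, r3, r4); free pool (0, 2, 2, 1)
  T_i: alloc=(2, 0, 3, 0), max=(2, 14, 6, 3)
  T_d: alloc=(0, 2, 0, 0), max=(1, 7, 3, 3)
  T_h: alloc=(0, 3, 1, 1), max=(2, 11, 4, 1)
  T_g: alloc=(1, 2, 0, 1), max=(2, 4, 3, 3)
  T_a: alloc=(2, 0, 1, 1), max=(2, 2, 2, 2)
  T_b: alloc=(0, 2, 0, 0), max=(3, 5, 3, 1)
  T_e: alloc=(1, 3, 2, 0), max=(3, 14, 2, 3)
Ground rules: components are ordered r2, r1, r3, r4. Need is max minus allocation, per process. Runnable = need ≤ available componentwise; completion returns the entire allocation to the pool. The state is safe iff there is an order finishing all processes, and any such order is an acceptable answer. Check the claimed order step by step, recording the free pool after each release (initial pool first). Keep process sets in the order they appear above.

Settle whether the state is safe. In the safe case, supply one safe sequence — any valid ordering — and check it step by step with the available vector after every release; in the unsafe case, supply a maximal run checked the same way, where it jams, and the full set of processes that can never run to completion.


SAFE — a valid safe sequence is T_a, T_g, T_b, T_d, T_h, T_e, T_i.
Key observation: the first exact fit in this order is T_a — it needs (0, 2, 1, 1) with (0, 2, 2, 1) free, meeting a requested resource to the last unit.
Walking it through:
  pool = (0, 2, 2, 1)
  run T_a (needs (0, 2, 1, 1), free (0, 2, 2, 1)); after release of (2, 0, 1, 1) the pool is (2, 2, 3, 2)
  run T_g (needs (1, 2, 3, 2), free (2, 2, 3, 2)); after release of (1, 2, 0, 1) the pool is (3, 4, 3, 3)
  run T_b (needs (3, 3, 3, 1), free (3, 4, 3, 3)); after release of (0, 2, 0, 0) the pool is (3, 6, 3, 3)
  run T_d (needs (1, 5, 3, 3), free (3, 6, 3, 3)); after release of (0, 2, 0, 0) the pool is (3, 8, 3, 3)
  run T_h (needs (2, 8, 3, 0), free (3, 8, 3, 3)); after release of (0, 3, 1, 1) the pool is (3, 11, 4, 4)
  run T_e (needs (2, 11, 0, 3), free (3, 11, 4, 4)); after release of (1, 3, 2, 0) the pool is (4, 14, 6, 4)
  run T_i (needs (0, 14, 3, 3), free (4, 14, 6, 4)); after release of (2, 0, 3, 0) the pool is (6, 14, 9, 4)


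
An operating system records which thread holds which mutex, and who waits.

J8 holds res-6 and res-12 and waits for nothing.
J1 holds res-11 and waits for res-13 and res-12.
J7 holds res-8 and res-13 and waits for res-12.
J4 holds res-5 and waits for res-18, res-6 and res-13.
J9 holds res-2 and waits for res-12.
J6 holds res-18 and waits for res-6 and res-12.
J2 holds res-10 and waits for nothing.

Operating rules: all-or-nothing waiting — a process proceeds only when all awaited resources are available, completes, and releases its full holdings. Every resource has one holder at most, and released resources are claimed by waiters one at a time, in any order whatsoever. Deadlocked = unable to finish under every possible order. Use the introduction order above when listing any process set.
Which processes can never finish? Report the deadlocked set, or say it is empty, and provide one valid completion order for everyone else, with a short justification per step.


Nothing here is deadlocked.
Key observation: although several processes wait, no cycle exists — each chain bottoms out at a free runner.
A valid finishing order for the others: J8, J6, J7, J9, J2, J1, J4.
Verifying each step:
  J8: no waits; runs immediately, freeing res-6 and res-12
  run J6 (all its waits — res-6 and res-12 — are resolved); releases res-18
  run J7 (all its waits — res-12 — are resolved); releases res-8 and res-13
  run J9 (all its waits — res-12 — are resolved); releases res-2
  J2: no waits; runs immediately, freeing res-10
  run J1 (all its waits — res-13 and res-12 — are resolved); releases res-11
  run J4 (all its waits — res-18, res-6 and res-13 — are resolved); releases res-5


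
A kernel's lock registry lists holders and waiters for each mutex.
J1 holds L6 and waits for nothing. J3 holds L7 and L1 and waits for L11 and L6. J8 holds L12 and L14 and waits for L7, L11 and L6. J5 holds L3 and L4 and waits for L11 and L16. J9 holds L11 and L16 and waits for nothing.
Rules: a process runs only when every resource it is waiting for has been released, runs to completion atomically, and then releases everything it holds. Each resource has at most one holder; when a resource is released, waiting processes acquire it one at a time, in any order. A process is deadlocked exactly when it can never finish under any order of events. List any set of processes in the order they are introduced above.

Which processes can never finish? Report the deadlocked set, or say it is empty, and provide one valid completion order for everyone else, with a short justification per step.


No process is deadlocked.
Key observation: every chain of waits terminates; starting from the processes that wait on nothing, all the rest unlock in turn.
The rest can finish in the order J9, J1, J3, J5, J8.
Verifying each step:
  J9 waits on nothing -> runs at once and releases L11 and L16
  J1 waits on nothing -> runs at once and releases L6
  J3: everything it awaited (L11 and L6) is free; runs, freeing L7 and L1
  J5: everything it awaited (L11 and L16) is free; runs, freeing L3 and L4
  J8: everything it awaited (L7, L11 and L6) is free; runs, freeing L12 and L14


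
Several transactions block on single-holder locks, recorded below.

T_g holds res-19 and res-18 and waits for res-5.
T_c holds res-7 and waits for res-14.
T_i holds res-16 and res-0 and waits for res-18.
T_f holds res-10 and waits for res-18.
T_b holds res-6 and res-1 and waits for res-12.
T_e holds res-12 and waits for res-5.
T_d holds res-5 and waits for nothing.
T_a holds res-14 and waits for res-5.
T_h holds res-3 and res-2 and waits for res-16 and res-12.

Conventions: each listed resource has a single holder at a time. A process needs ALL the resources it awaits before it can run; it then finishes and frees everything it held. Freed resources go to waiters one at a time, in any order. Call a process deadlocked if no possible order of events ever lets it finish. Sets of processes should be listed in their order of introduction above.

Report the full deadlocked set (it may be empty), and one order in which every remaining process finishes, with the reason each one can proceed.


Nothing here is deadlocked.
Key observation: all waits point, directly or indirectly, at processes that can finish, so nothing is permanently blocked.
One completion order for the rest: T_d, T_a, T_g, T_e, T_c, T_b, T_i, T_h, T_f.
Step-by-step check:
  T_d waits on nothing -> runs at once and releases res-5
  T_a: everything it awaited (res-5) is free; runs, freeing res-14
  T_g: everything it awaited (res-5) is free; runs, freeing res-19 and res-18
  T_e: everything it awaited (res-5) is free; runs, freeing res-12
  T_c: everything it awaited (res-14) is free; runs, freeing res-7
  T_b: everything it awaited (res-12) is free; runs, freeing res-6 and res-1
  T_i: everything it awaited (res-18) is free; runs, freeing res-16 and res-0
  T_h: everything it awaited (res-16 and res-12) is free; runs, freeing res-3 and res-2
  T_f: everything it awaited (res-18) is free; runs, freeing res-10


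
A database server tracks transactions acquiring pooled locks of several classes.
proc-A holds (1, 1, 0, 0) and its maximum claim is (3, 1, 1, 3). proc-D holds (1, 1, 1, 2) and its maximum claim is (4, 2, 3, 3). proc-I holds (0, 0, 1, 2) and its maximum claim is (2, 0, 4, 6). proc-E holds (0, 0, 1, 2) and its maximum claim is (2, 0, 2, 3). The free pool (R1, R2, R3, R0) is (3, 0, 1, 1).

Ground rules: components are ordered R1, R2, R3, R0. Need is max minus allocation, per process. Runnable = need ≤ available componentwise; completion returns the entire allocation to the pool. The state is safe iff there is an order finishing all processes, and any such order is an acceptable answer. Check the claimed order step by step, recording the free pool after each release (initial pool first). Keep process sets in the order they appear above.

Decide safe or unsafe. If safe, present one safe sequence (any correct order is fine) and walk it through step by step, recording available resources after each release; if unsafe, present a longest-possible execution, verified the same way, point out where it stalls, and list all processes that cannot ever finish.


SAFE — a valid safe sequence is proc-E, proc-A, proc-D, proc-I.
Key observation: at proc-E the run first touches a limit — (2, 0, 1, 1) against (3, 0, 1, 1), exact on a resource it actually requests.
Verifying each step:
  pool = (3, 0, 1, 1)
  run proc-E (needs (2, 0, 1, 1), free (3, 0, 1, 1)); after release of (0, 0, 1, 2) the pool is (3, 0, 2, 3)
  run proc-A (needs (2, 0, 1, 3), free (3, 0, 2, 3)); after release of (1, 1, 0, 0) the pool is (4, 1, 2, 3)
  run proc-D (needs (3, 1, 2, 1), free (4, 1, 2, 3)); after release of (1, 1, 1, 2) the pool is (5, 2, 3, 5)
  run proc-I (needs (2, 0, 3, 4), free (5, 2, 3, 5)); after release of (0, 0, 1, 2) the pool is (5, 2, 4, 7)


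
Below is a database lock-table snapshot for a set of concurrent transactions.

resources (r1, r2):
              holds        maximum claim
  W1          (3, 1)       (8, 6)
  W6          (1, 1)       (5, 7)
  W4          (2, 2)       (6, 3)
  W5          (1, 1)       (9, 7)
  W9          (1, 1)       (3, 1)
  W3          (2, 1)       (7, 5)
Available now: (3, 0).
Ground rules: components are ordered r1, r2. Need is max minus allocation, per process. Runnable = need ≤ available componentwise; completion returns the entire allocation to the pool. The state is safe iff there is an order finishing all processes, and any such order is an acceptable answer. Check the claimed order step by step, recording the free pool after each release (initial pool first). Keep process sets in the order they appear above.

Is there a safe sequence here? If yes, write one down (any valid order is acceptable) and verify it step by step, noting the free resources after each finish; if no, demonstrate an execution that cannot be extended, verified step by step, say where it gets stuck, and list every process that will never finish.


The state is UNSAFE.
Key observation: the pool after W9, W4 is (6, 3); every surviving request exceeds it in r2, so progress ends there.
A maximal execution: W9, W4 — then nothing else fits. Walking it through:
  pool = (3, 0)
  run W9 (needs (2, 0), free (3, 0)); after release of (1, 1) the pool is (4, 1)
  run W4 (needs (4, 1), free (4, 1)); after release of (2, 2) the pool is (6, 3)
  blocked: W1 wants (5, 5), pool (6, 3) — not enough r2
  blocked: W6 wants (4, 6), pool (6, 3) — not enough r2
  blocked: W5 wants (8, 6), pool (6, 3) — not enough r1 and r2
  blocked: W3 wants (5, 4), pool (6, 3) — not enough r2
Permanently blocked: W1, W6, W5 and W3.


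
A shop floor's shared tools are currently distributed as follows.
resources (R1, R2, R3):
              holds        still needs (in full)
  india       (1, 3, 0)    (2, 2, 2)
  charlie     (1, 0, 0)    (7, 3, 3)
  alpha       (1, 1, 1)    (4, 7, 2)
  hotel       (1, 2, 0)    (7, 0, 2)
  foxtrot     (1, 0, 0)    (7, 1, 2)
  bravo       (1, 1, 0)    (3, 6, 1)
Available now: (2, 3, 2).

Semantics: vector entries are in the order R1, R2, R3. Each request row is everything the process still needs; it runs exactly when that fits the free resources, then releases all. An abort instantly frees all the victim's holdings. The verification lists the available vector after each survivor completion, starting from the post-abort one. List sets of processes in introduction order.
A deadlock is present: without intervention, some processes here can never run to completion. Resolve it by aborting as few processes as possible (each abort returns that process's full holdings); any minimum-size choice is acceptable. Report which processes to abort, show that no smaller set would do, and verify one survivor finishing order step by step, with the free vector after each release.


Abort hotel and foxtrot.
Key observation: before aborting hotel and foxtrot, charlie was permanently blocked — no order could ever run it; afterwards it completes at step 4.
No one abort is enough; case by case: india alone leaves charlie blocked (short on R1); charlie alone leaves hotel blocked (short on R1); alpha alone leaves charlie blocked (short on R1); hotel alone leaves charlie blocked (short on R1); foxtrot alone leaves charlie blocked (short on R1); bravo alone leaves charlie blocked (short on R1).
The survivors complete as india, bravo, alpha, charlie. Walking it through (starting from the post-abort pool):
  pool = (4, 5, 2)
  india needs (2, 2, 2) <= (4, 5, 2) -> finishes; pool += (1, 3, 0) = (5, 8, 2)
  bravo needs (3, 6, 1) <= (5, 8, 2) -> finishes; pool += (1, 1, 0) = (6, 9, 2)
  alpha needs (4, 7, 2) <= (6, 9, 2) -> finishes; pool += (1, 1, 1) = (7, 10, 3)
  charlie needs (7, 3, 3) <= (7, 10, 3) -> finishes; pool += (1, 0, 0) = (8, 10, 3)


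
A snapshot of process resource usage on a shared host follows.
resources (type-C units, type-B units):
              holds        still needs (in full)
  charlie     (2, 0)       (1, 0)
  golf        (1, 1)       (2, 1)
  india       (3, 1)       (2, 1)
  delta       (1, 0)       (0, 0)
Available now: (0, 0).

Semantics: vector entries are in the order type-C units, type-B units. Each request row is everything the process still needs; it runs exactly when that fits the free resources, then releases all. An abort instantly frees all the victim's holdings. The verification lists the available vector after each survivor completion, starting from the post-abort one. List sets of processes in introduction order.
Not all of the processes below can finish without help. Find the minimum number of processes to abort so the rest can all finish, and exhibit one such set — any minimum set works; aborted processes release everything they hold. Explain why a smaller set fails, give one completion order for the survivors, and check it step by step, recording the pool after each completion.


Abort golf.
Key observation: india had no path to completion before; after the abort of golf ((1, 1) returned), step 2 is where it fits.
Why nothing smaller works: aborting no one leaves the state deadlocked as given.
The survivors complete as charlie, india, delta. Walking it through (starting from the post-abort pool):
  pool = (1, 1)
  run charlie (needs (1, 0), free (1, 1)); after release of (2, 0) the pool is (3, 1)
  run india (needs (2, 1), free (3, 1)); after release of (3, 1) the pool is (6, 2)
  run delta (needs (0, 0), free (6, 2)); after release of (1, 0) the pool is (7, 2)
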